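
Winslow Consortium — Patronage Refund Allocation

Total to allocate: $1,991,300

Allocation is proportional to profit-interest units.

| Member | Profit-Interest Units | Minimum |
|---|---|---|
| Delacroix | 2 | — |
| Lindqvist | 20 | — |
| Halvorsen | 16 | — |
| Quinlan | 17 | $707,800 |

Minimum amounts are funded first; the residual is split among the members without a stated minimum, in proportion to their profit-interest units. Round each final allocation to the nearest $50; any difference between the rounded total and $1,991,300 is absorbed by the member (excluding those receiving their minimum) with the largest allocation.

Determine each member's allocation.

Fund the minimums — Quinlan $707,800. Remaining pool $1,283,500.
Remaining pool split over remaining profit-interest units 38: Delacroix 67,552.63 → $67,550; Lindqvist 675,526.32 → $675,550; Halvorsen 540,421.05 → $540,400.

Delacroix: $67,550 | Lindqvist: $675,550 | Halvorsen: $540,400 | Quinlan: $707,800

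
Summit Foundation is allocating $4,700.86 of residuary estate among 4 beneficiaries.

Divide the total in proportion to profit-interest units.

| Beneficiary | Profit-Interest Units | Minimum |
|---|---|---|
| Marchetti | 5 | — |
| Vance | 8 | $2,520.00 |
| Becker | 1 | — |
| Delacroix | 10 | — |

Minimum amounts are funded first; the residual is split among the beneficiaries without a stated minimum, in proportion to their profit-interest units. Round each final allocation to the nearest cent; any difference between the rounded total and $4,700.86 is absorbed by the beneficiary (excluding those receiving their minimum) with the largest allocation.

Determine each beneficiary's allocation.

Fund the minimums — Vance $2,520.00. Residual $2,180.86.
Residual split over remaining profit-interest units 16: Marchetti 681.5187 → $681.52; Becker 136.3038 → $136.30; Delacroix 1,363.0375 → $1,363.04.

Marchetti: $681.52 | Vance: $2,520.00 | Becker: $136.30 | Delacroix: $1,363.04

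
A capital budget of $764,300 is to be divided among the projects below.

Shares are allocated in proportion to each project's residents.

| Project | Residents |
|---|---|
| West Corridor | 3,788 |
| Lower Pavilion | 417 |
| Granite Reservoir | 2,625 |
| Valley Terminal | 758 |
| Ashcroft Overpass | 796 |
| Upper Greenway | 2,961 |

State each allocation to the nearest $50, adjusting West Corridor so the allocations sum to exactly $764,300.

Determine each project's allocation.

Total residents = 11,345.
Raw shares: West Corridor 3,788/11,345 × $764,300 = 255,193.34; Lower Pavilion 417/11,345 × $764,300 = 28,092.83; Granite Reservoir 2,625/11,345 × $764,300 = 176,843.32; Valley Terminal 758/11,345 × $764,300 = 51,065.61; Ashcroft Overpass 796/11,345 × $764,300 = 53,625.63; Upper Greenway 2,961/11,345 × $764,300 = 199,479.27.
Rounded to nearest $50: West Corridor $255,200; Lower Pavilion $28,100; Granite Reservoir $176,850; Valley Terminal $51,050; Ashcroft Overpass $53,650; Upper Greenway $199,500. Sum = $764,350.
Difference $764,300 − $764,350 = −$50 applied to West Corridor: West Corridor becomes $255,150.

West Corridor: $255,150; Lower Pavilion: $28,100; Granite Reservoir: $176,850; Valley Terminal: $51,050; Ashcroft Overpass: $53,650; Upper Greenway: $199,500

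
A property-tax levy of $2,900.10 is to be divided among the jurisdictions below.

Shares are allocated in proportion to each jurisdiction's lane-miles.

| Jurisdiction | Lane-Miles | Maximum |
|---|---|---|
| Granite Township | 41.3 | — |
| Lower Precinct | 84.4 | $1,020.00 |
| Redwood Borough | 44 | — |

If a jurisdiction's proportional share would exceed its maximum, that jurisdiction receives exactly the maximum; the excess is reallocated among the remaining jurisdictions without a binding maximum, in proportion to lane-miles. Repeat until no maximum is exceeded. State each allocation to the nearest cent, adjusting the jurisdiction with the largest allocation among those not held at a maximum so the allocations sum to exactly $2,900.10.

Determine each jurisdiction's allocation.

Granite Township: $910.29; Lower Precinct: $1,020.00; Redwood Borough: $969.81

Combined lane-miles = 169.7.
Unconstrained shares: Granite Township 705.7992; Lower Precinct 1,442.3597; Redwood Borough 751.9411.
Held at cap: Lower Precinct ($1,020.00); remaining pool $1,880.10 reallocated over remaining lane-miles 85.3.
Remaining shares: Granite Township 910.2946 → $910.29; Redwood Borough 969.8054 → $969.81.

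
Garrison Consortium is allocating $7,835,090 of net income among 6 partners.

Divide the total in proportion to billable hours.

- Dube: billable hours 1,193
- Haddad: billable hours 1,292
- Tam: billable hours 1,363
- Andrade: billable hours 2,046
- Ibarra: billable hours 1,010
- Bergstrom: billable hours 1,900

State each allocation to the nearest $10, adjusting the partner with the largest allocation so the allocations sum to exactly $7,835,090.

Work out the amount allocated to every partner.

Sum of billable hours: 8,804.
Proportional shares: Dube 1,193/8,804 × $7,835,090 = 1,061,706.31; Haddad 1,292/8,804 × $7,835,090 = 1,149,811.03; Tam 1,363/8,804 × $7,835,090 = 1,212,997.24; Andrade 2,046/8,804 × $7,835,090 = 1,820,830.77; Ibarra 1,010/8,804 × $7,835,090 = 898,846.08; Bergstrom 1,900/8,804 × $7,835,090 = 1,690,898.57.
Rounded to nearest $10: Dube $1,061,710; Haddad $1,149,810; Tam $1,213,000; Andrade $1,820,830; Ibarra $898,850; Bergstrom $1,690,900. Sum = $7,835,100.
Difference $7,835,090 − $7,835,100 = −$10 applied to largest allocation (Andrade): Andrade becomes $1,820,820.

Dube: $1,061,710 | Haddad: $1,149,810 | Tam: $1,213,000 | Andrade: $1,820,820 | Ibarra: $898,850 | Bergstrom: $1,690,900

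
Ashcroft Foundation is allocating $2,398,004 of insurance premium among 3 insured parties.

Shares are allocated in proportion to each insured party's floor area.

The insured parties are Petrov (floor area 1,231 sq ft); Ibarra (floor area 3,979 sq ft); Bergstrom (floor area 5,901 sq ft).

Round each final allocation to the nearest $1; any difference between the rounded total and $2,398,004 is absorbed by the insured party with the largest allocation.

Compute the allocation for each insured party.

Petrov: $265,678 | Ibarra: $858,758 | Bergstrom: $1,273,568

Combined floor area = 11,111.
Unrounded shares: Petrov 1,231/11,111 × $2,398,004 = 265,677.52; Ibarra 3,979/11,111 × $2,398,004 = 858,757.80; Bergstrom 5,901/11,111 × $2,398,004 = 1,273,568.68.
Rounded to nearest $1: Petrov $265,678; Ibarra $858,758; Bergstrom $1,273,569. Sum = $2,398,005.
Difference $2,398,004 − $2,398,005 = −$1 applied to largest allocation (Bergstrom): Bergstrom becomes $1,273,568.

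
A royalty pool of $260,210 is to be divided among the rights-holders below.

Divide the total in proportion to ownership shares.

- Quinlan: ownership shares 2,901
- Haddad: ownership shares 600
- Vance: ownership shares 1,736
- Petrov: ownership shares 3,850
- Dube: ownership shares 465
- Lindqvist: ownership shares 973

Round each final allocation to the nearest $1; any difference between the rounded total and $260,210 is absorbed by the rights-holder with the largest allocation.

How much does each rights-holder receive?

Quinlan: $71,722; Haddad: $14,834; Vance: $42,919; Petrov: $95,183; Dube: $11,496; Lindqvist: $24,056

Combined ownership shares = 10,525.
Pro-rata amounts: Quinlan 2,901/10,525 × $260,210 = 71,721.54; Haddad 600/10,525 × $260,210 = 14,833.82; Vance 1,736/10,525 × $260,210 = 42,919.20; Petrov 3,850/10,525 × $260,210 = 95,183.71; Dube 465/10,525 × $260,210 = 11,496.21; Lindqvist 973/10,525 × $260,210 = 24,055.52.
Rounded to nearest $1: Quinlan $71,722; Haddad $14,834; Vance $42,919; Petrov $95,184; Dube $11,496; Lindqvist $24,056. Sum = $260,211.
Difference $260,210 − $260,211 = −$1 applied to largest allocation (Petrov): Petrov becomes $95,183.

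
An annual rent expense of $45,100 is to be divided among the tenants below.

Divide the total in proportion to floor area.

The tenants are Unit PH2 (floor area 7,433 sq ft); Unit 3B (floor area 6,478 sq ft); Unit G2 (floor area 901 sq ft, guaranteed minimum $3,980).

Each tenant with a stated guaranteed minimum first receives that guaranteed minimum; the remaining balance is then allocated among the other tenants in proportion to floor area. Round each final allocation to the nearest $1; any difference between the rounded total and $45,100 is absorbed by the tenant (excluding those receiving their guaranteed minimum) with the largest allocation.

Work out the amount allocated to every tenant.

Unit PH2: $21,971 | Unit 3B: $19,149 | Unit G2: $3,980

Fund the minimums — Unit G2 $3,980. Balance $41,120.
Balance split over remaining floor area 13,911: Unit PH2 21,971.46 → $21,971; Unit 3B 19,148.54 → $19,149.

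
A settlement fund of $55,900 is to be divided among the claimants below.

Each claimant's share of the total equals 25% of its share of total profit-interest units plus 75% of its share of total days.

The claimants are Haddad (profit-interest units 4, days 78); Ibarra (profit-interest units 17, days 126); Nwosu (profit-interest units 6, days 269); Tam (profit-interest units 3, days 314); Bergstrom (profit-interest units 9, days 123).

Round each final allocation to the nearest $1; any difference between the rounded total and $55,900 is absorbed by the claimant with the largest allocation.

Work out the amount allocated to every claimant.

Haddad: $5,027 · Ibarra: $11,897 · Nwosu: $14,543 · Tam: $15,541 · Bergstrom: $8,892

Totals — profit-interest units 39, days 910.
Combined weights (25% profit-interest units + 75% days): Haddad 0.0899; Ibarra 0.2128; Nwosu 0.2602; Tam 0.2780; Bergstrom 0.1591.
Unrounded shares: Haddad 5,026.90; Ibarra 11,896.67; Nwosu 14,543.21; Tam 15,541.43; Bergstrom 8,891.79.
At nearest $1: Haddad $5,027; Ibarra $11,897; Nwosu $14,543; Tam $15,541; Bergstrom $8,892. Sum = $55,900.
Sum already equals the total — no adjustment.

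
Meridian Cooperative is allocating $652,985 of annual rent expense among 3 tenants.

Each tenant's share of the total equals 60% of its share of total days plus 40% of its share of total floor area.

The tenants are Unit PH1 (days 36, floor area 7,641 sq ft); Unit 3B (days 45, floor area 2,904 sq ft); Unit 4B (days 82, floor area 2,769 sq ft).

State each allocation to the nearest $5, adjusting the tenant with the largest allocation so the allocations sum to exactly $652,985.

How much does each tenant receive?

Unit PH1: $236,430 · Unit 3B: $165,135 · Unit 4B: $251,420

Totals — days 163, floor area 13,314.
Blended shares (60% days + 40% floor area): Unit PH1 0.3621; Unit 3B 0.2529; Unit 4B 0.3850.
Proportional shares: Unit PH1 236,431.64; Unit 3B 165,133.82; Unit 4B 251,419.54.
After rounding ($5): Unit PH1 $236,430; Unit 3B $165,135; Unit 4B $251,420. Sum = $652,985.
No rounding difference to absorb.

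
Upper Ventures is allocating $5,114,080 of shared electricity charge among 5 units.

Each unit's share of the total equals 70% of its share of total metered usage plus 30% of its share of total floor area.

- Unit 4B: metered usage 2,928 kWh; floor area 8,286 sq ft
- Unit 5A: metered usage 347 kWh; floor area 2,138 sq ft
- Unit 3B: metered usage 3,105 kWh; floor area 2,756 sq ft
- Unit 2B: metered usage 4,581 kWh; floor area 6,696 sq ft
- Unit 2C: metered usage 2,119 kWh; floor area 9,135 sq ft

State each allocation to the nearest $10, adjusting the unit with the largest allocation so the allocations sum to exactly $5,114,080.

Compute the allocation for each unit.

Unit 4B: $1,239,560 · Unit 5A: $208,040 · Unit 3B: $995,550 · Unit 2B: $1,607,890 · Unit 2C: $1,063,040

Metered usage total 13,080; floor area total 29,011.
Combined weights (70% metered usage + 30% floor area): Unit 4B 0.2424; Unit 5A 0.0407; Unit 3B 0.1947; Unit 2B 0.3144; Unit 2C 0.2079.
Proportional shares: Unit 4B 1,239,560.88; Unit 5A 208,036.64; Unit 3B 995,554.17; Unit 2B 1,607,883.38; Unit 2C 1,063,044.94.
After rounding ($10): Unit 4B $1,239,560; Unit 5A $208,040; Unit 3B $995,550; Unit 2B $1,607,880; Unit 2C $1,063,040. Sum = $5,114,070.
Difference $5,114,080 − $5,114,070 = +$10 applied to largest allocation (Unit 2B): Unit 2B becomes $1,607,890.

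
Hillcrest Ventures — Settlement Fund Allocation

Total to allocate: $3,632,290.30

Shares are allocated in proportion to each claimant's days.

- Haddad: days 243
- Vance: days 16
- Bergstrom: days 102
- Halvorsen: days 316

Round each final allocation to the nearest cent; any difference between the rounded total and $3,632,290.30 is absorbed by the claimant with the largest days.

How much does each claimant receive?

Haddad: $1,303,761.51 · Vance: $85,844.38 · Bergstrom: $547,257.92 · Halvorsen: $1,695,426.49

Combined days = 243 + 16 + 102 + 316 = 677.
Raw shares: Haddad 1,303,761.5109; Vance 85,844.3793; Bergstrom 547,257.9182; Halvorsen 1,695,426.4916.
At nearest cent: Haddad $1,303,761.51; Vance $85,844.38; Bergstrom $547,257.92; Halvorsen $1,695,426.49. Sum = $3,632,290.30.
No rounding difference to absorb.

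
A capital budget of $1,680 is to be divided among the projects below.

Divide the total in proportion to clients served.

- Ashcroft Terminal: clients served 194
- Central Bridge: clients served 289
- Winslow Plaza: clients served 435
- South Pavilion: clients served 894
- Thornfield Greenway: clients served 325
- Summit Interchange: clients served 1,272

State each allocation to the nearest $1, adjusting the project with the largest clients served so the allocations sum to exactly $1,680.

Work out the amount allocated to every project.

Ashcroft Terminal: $96; Central Bridge: $142; Winslow Plaza: $214; South Pavilion: $441; Thornfield Greenway: $160; Summit Interchange: $627

Combined clients served = 194 + 289 + 435 + 894 + 325 + 1,272 = 3,409.
Raw shares: Ashcroft Terminal 95.61; Central Bridge 142.42; Winslow Plaza 214.37; South Pavilion 440.57; Thornfield Greenway 160.16; Summit Interchange 626.86.
At nearest $1: Ashcroft Terminal $96; Central Bridge $142; Winslow Plaza $214; South Pavilion $441; Thornfield Greenway $160; Summit Interchange $627. Sum = $1,680.
Sum already equals the total — no adjustment.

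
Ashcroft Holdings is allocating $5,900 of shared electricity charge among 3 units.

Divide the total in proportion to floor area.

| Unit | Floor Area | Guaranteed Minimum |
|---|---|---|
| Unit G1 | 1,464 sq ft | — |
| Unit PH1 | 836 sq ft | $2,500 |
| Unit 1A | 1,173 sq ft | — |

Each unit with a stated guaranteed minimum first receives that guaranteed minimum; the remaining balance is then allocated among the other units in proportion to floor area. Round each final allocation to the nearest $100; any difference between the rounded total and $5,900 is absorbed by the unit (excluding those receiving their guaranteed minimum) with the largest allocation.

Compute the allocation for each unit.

Guaranteed amounts: Unit PH1 $2,500. Remaining pool $3,400.
Remaining pool split over remaining floor area 2,637: Unit G1 1,887.60 → $1,900; Unit 1A 1,512.40 → $1,500.

Unit G1: $1,900 | Unit PH1: $2,500 | Unit 1A: $1,500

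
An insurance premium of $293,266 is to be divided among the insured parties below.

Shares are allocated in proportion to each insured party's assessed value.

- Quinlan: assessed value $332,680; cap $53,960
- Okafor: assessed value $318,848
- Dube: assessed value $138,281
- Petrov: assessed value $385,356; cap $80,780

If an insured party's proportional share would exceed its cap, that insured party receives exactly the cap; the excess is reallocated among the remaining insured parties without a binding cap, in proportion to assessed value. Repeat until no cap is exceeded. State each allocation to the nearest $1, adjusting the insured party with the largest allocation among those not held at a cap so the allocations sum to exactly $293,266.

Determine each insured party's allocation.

Combined assessed value = 1,175,165.
Proportional shares (ignoring caps): Quinlan 83,021.31; Okafor 79,569.49; Dube 34,508.44; Petrov 96,166.76.
Capped: Quinlan ($53,960), Petrov ($80,780); balance $158,526 reallocated over remaining assessed value 457,129.
Remaining shares: Okafor 110,572.07 → $110,572; Dube 47,953.93 → $47,954.

Quinlan: $53,960 · Okafor: $110,572 · Dube: $47,954 · Petrov: $80,780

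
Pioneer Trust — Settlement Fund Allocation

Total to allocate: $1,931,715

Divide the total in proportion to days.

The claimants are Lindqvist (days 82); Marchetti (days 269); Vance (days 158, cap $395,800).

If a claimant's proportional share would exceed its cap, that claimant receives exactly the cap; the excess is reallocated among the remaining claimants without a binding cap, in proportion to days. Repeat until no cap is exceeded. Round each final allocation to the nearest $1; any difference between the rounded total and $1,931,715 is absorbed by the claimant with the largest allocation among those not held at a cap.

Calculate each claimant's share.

Combined days = 509.
Pro-rata shares before constraints: Lindqvist 311,199.67; Marchetti 1,020,886.71; Vance 599,628.62.
Cap binds for Vance ($395,800); balance $1,535,915 reallocated over remaining days 351.
Redistributed shares: Lindqvist 358,817.75 → $358,818; Marchetti 1,177,097.25 → $1,177,097.

Lindqvist: $358,818 · Marchetti: $1,177,097 · Vance: $395,800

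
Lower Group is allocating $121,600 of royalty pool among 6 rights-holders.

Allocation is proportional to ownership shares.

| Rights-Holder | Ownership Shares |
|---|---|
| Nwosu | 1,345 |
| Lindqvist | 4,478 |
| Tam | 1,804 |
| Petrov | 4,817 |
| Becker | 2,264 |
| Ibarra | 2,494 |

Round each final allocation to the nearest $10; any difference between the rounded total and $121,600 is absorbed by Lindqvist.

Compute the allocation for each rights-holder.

Total ownership shares = 17,202.
Unrounded shares: Nwosu 1,345/17,202 × $121,600 = 9,507.73; Lindqvist 4,478/17,202 × $121,600 = 31,654.74; Tam 1,804/17,202 × $121,600 = 12,752.38; Petrov 4,817/17,202 × $121,600 = 34,051.11; Becker 2,264/17,202 × $121,600 = 16,004.09; Ibarra 2,494/17,202 × $121,600 = 17,629.95.
At nearest $10: Nwosu $9,510; Lindqvist $31,650; Tam $12,750; Petrov $34,050; Becker $16,000; Ibarra $17,630. Sum = $121,590.
Difference $121,600 − $121,590 = +$10 applied to Lindqvist: Lindqvist becomes $31,660.

Nwosu: $9,510 · Lindqvist: $31,660 · Tam: $12,750 · Petrov: $34,050 · Becker: $16,000 · Ibarra: $17,630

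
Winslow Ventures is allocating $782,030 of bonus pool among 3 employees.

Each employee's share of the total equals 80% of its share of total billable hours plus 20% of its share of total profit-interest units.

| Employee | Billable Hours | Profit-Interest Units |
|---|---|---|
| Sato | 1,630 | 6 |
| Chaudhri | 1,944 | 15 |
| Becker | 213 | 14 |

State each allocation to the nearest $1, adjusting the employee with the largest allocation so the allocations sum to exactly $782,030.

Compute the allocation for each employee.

Sato: $296,093 | Chaudhri: $388,186 | Becker: $97,751

Billable hours total 3,787; profit-interest units total 35.
Blended shares (80% billable hours + 20% profit-interest units): Sato 0.3786; Chaudhri 0.4964; Becker 0.1250.
Pro-rata amounts: Sato 296,093.45; Chaudhri 388,185.90; Becker 97,750.65.
At nearest $1: Sato $296,093; Chaudhri $388,186; Becker $97,751. Sum = $782,030.
No rounding difference to absorb.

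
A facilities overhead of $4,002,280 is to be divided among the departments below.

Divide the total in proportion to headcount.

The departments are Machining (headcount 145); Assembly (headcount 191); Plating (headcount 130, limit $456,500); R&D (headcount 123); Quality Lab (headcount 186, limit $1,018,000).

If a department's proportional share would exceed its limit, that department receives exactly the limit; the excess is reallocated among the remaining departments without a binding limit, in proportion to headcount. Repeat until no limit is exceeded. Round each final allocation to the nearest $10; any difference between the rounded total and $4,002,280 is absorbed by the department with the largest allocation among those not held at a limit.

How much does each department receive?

Machining: $798,540 · Assembly: $1,051,860 · Plating: $456,500 · R&D: $677,380 · Quality Lab: $1,018,000

Combined headcount = 775.
Proportional shares (ignoring caps): Machining 748,813.68; Assembly 986,368.36; Plating 671,350.19; R&D 635,200.57; Quality Lab 960,547.20.
Capped: Plating ($456,500); residual $3,545,780 reallocated over remaining headcount 645.
Capped: Quality Lab ($1,018,000); residual $2,527,780 reallocated over remaining headcount 459.
Remaining shares: Machining 798,536.17 → $798,540; Assembly 1,051,864.88 → $1,051,860; R&D 677,378.95 → $677,380.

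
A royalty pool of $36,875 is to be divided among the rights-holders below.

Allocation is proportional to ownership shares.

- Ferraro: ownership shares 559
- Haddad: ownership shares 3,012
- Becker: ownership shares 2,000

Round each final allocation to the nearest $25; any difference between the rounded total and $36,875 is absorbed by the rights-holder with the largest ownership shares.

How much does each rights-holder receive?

Ferraro: $3,700 | Haddad: $19,925 | Becker: $13,250

Sum of ownership shares: 559 + 3,012 + 2,000 = 5,571.
Unrounded shares: Ferraro 3,700.08; Haddad 19,936.73; Becker 13,238.20.
Rounded to nearest $25: Ferraro $3,700; Haddad $19,925; Becker $13,250. Sum = $36,875.
Rounded total matches; no reconciliation needed.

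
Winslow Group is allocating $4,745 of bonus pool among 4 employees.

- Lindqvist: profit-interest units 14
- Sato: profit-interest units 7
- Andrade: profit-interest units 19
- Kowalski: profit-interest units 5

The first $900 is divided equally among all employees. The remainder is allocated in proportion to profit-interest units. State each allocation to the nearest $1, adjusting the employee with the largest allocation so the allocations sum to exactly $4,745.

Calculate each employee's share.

Lindqvist: $1,421 | Sato: $823 | Andrade: $1,849 | Kowalski: $652

Equal tier: $900 ÷ 4 = $225 apiece.
Remainder $3,845 by profit-interest units (total 45): Lindqvist 1,196.22 → $1,196; Sato 598.11 → $598; Andrade 1,623.44 → $1,623; Kowalski 427.22 → $427.
Rounding difference +$1 on remainder applied to Andrade.
Totals: Lindqvist $225 + $1,196 = $1,421; Sato $225 + $598 = $823; Andrade $225 + $1,624 = $1,849; Kowalski $225 + $427 = $652.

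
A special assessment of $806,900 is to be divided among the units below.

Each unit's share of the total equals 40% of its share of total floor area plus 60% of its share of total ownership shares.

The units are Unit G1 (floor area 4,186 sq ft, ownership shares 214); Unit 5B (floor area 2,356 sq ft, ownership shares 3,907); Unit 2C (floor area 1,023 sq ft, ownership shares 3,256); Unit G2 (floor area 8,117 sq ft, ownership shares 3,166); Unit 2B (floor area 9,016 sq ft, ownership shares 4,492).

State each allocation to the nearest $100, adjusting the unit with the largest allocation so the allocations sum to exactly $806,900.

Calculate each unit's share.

Floor area total 24,698; ownership shares total 15,035.
Composite weights (40% floor area + 60% ownership shares): Unit G1 0.0763; Unit 5B 0.1941; Unit 2C 0.1465; Unit G2 0.2578; Unit 2B 0.3253.
Proportional shares: Unit G1 61,594.74; Unit 5B 156,597.61; Unit 2C 118,214.85; Unit G2 208,023.04; Unit 2B 262,469.76.
Rounded to nearest $100: Unit G1 $61,600; Unit 5B $156,600; Unit 2C $118,200; Unit G2 $208,000; Unit 2B $262,500. Sum = $806,900.
Sum already equals the total — no adjustment.

Unit G1: $61,600; Unit 5B: $156,600; Unit 2C: $118,200; Unit G2: $208,000; Unit 2B: $262,500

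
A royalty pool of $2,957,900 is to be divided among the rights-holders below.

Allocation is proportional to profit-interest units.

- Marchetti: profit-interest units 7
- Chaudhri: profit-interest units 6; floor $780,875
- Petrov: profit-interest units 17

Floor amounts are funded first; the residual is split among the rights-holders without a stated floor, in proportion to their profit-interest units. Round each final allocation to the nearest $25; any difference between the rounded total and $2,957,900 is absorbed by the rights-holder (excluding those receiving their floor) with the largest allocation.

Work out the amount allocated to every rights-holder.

Guaranteed amounts: Chaudhri $780,875. Remaining pool $2,177,025.
Remaining pool split over remaining profit-interest units 24: Marchetti 634,965.62 → $634,975; Petrov 1,542,059.38 → $1,542,050.

Marchetti: $634,975 · Chaudhri: $780,875 · Petrov: $1,542,050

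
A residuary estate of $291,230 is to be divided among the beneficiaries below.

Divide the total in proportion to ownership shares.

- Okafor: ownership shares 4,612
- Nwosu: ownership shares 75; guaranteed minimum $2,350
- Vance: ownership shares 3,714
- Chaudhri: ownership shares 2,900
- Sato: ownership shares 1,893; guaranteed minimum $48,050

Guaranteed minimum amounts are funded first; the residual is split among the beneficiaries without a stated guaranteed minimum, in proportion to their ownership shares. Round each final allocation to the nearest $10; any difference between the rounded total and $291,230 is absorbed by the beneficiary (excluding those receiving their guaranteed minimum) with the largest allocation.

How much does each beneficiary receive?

Guaranteed amounts: Nwosu $2,350; Sato $48,050. Residual $240,830.
Residual split over remaining ownership shares 11,226: Okafor 98,940.67 → $98,940; Vance 79,675.99 → $79,680; Chaudhri 62,213.34 → $62,210.

Okafor: $98,940 | Nwosu: $2,350 | Vance: $79,680 | Chaudhri: $62,210 | Sato: $48,050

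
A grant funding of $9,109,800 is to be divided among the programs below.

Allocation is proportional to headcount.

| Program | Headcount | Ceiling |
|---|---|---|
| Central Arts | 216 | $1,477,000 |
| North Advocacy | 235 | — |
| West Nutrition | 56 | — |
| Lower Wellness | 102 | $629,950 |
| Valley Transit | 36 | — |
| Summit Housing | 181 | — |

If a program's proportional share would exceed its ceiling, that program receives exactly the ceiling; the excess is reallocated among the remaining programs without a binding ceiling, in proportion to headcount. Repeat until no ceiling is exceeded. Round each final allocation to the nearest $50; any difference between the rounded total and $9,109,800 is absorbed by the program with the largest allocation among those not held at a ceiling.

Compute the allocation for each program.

Combined headcount = 826.
Unconstrained shares: Central Arts 2,382,223.73; North Advocacy 2,591,771.19; West Nutrition 617,613.56; Lower Wellness 1,124,938.98; Valley Transit 397,037.29; Summit Housing 1,996,215.25.
Held at cap: Central Arts ($1,477,000), Lower Wellness ($629,950); balance $7,002,850 reallocated over remaining headcount 508.
Shares after redistribution: North Advocacy 3,239,507.38 → $3,239,500; West Nutrition 771,967.72 → $771,950; Valley Transit 496,264.96 → $496,250; Summit Housing 2,495,109.94 → $2,495,100.
Rounding difference +$50 applied to North Advocacy → $3,239,550.

Central Arts: $1,477,000 | North Advocacy: $3,239,550 | West Nutrition: $771,950 | Lower Wellness: $629,950 | Valley Transit: $496,250 | Summit Housing: $2,495,100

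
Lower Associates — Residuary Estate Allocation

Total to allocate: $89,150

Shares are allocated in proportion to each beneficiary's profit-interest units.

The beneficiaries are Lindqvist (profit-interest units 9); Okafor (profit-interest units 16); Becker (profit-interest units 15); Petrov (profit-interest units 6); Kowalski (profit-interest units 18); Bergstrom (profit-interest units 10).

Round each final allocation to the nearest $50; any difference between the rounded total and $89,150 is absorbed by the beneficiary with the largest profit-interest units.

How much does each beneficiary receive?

Combined profit-interest units = 74.
Raw shares: Lindqvist 9/74 × $89,150 = 10,842.57; Okafor 16/74 × $89,150 = 19,275.68; Becker 15/74 × $89,150 = 18,070.95; Petrov 6/74 × $89,150 = 7,228.38; Kowalski 18/74 × $89,150 = 21,685.14; Bergstrom 10/74 × $89,150 = 12,047.30.
At nearest $50: Lindqvist $10,850; Okafor $19,300; Becker $18,050; Petrov $7,250; Kowalski $21,700; Bergstrom $12,050. Sum = $89,200.
Difference $89,150 − $89,200 = −$50 applied to largest profit-interest units (Kowalski): Kowalski becomes $21,650.

Lindqvist: $10,850 · Okafor: $19,300 · Becker: $18,050 · Petrov: $7,250 · Kowalski: $21,650 · Bergstrom: $12,050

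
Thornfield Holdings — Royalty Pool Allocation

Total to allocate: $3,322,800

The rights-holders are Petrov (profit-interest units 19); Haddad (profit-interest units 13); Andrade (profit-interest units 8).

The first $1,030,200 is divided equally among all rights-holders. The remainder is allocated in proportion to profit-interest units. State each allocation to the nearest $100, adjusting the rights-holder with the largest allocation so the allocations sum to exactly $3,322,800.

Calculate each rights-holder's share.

$1,030,200 shared equally gives $343,400 per rights-holder.
Remainder $2,292,600 by profit-interest units (total 40): Petrov 1,088,985.00 → $1,089,000; Haddad 745,095.00 → $745,100; Andrade 458,520.00 → $458,500.
Totals: Petrov $343,400 + $1,089,000 = $1,432,400; Haddad $343,400 + $745,100 = $1,088,500; Andrade $343,400 + $458,500 = $801,900.

Petrov: $1,432,400; Haddad: $1,088,500; Andrade: $801,900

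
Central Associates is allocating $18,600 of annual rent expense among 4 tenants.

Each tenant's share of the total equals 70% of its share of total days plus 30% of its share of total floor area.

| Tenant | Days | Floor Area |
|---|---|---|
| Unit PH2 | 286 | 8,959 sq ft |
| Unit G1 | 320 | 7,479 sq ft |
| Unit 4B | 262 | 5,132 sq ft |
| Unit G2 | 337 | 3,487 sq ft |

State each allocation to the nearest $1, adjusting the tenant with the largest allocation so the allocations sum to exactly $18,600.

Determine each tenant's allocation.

Totals — days 1,205, floor area 25,057.
Combined weights (70% days + 30% floor area): Unit PH2 0.2734; Unit G1 0.2754; Unit 4B 0.2136; Unit G2 0.2375.
Unrounded shares: Unit PH2 5,085.32; Unit G1 5,123.11; Unit 4B 3,973.76; Unit G2 4,417.81.
At nearest $1: Unit PH2 $5,085; Unit G1 $5,123; Unit 4B $3,974; Unit G2 $4,418. Sum = $18,600.
No rounding difference to absorb.

Unit PH2: $5,085 · Unit G1: $5,123 · Unit 4B: $3,974 · Unit G2: $4,418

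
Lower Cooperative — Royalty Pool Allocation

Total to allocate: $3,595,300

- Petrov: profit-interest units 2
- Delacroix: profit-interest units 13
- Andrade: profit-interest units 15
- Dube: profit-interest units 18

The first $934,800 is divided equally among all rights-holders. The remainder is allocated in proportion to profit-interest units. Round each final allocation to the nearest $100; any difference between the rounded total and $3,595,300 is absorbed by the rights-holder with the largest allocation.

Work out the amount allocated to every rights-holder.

Petrov: $344,600 · Delacroix: $954,300 · Andrade: $1,065,100 · Dube: $1,231,300

Equal tier: $934,800 ÷ 4 = $233,700 apiece.
Remainder $2,660,500 by profit-interest units (total 48): Petrov 110,854.17 → $110,900; Delacroix 720,552.08 → $720,600; Andrade 831,406.25 → $831,400; Dube 997,687.50 → $997,700.
Rounding difference −$100 on remainder applied to Dube.
Totals: Petrov $233,700 + $110,900 = $344,600; Delacroix $233,700 + $720,600 = $954,300; Andrade $233,700 + $831,400 = $1,065,100; Dube $233,700 + $997,600 = $1,231,300.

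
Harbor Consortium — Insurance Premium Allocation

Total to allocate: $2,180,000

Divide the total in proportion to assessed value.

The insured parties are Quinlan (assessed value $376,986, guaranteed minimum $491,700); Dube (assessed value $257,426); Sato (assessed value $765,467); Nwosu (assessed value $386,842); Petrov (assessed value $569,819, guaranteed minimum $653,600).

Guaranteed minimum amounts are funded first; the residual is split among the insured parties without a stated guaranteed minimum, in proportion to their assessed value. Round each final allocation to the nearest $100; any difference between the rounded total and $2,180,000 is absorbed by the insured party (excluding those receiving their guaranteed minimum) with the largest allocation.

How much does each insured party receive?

Guaranteed amounts: Quinlan $491,700; Petrov $653,600. Balance $1,034,700.
Balance split over remaining assessed value 1,409,735: Dube 188,942.38 → $188,900; Sato 561,828.08 → $561,800; Nwosu 283,929.55 → $283,900.
Rounding difference +$100 applied to Sato → $561,900.

Quinlan: $491,700 · Dube: $188,900 · Sato: $561,900 · Nwosu: $283,900 · Petrov: $653,600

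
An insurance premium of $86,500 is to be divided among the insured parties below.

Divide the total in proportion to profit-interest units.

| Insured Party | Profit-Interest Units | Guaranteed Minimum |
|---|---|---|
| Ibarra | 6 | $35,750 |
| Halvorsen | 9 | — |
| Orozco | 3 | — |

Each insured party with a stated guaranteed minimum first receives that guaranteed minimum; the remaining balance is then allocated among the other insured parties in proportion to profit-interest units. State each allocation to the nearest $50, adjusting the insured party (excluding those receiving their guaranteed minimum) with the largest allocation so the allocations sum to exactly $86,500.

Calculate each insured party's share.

Guaranteed amounts: Ibarra $35,750. Residual $50,750.
Residual split over remaining profit-interest units 12: Halvorsen 38,062.50 → $38,050; Orozco 12,687.50 → $12,700.

Ibarra: $35,750; Halvorsen: $38,050; Orozco: $12,700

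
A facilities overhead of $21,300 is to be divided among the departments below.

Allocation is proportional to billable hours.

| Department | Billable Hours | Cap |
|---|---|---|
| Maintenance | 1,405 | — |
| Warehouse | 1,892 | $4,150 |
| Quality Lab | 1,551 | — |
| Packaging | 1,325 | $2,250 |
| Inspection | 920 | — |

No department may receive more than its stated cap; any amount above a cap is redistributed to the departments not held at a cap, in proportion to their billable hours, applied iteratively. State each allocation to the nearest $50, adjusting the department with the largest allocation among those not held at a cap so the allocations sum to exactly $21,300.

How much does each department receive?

Maintenance: $5,400 · Warehouse: $4,150 · Quality Lab: $5,950 · Packaging: $2,250 · Inspection: $3,550

Combined billable hours = 7,093.
Unconstrained shares: Maintenance 4,219.16; Warehouse 5,681.60; Quality Lab 4,657.59; Packaging 3,978.92; Inspection 2,762.72.
Held at cap: Warehouse ($4,150), Packaging ($2,250); residual $14,900 reallocated over remaining billable hours 3,876.
Redistributed shares: Maintenance 5,401.06 → $5,400; Quality Lab 5,962.31 → $5,950; Inspection 3,536.64 → $3,550.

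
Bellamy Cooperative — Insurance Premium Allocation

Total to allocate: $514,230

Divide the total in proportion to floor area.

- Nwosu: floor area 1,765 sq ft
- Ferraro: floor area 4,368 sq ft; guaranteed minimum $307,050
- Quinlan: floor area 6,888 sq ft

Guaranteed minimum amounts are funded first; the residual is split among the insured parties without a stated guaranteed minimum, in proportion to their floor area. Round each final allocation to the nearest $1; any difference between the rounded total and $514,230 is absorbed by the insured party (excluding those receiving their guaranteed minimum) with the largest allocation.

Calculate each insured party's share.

Nwosu: $42,260; Ferraro: $307,050; Quinlan: $164,920

Minimums first: Ferraro $307,050. Residual $207,180.
Residual split over remaining floor area 8,653: Nwosu 42,259.64 → $42,260; Quinlan 164,920.36 → $164,920.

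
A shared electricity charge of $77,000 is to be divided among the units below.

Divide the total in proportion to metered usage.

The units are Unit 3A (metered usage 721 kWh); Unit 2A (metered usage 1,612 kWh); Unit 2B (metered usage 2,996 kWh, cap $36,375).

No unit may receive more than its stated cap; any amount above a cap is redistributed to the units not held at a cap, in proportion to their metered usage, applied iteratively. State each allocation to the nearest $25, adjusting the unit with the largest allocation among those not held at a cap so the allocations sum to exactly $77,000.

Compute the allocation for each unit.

Unit 3A: $12,550; Unit 2A: $28,075; Unit 2B: $36,375

Combined metered usage = 5,329.
Unconstrained shares: Unit 3A 10,417.90; Unit 2A 23,292.17; Unit 2B 43,289.92.
Cap binds for Unit 2B ($36,375); residual $40,625 reallocated over remaining metered usage 2,333.
Shares after redistribution: Unit 3A 12,554.92 → $12,550; Unit 2A 28,070.08 → $28,075.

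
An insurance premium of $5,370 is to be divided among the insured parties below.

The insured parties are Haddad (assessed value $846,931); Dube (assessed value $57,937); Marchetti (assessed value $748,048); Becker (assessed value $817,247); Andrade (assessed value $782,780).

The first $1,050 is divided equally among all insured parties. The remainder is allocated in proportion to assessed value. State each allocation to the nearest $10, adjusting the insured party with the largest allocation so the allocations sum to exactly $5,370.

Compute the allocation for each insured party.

$1,050 shared equally gives $210 per insured party.
Remainder $4,320 by assessed value (total 3,252,943): Haddad 1,124.75 → $1,120; Dube 76.94 → $80; Marchetti 993.43 → $990; Becker 1,085.33 → $1,090; Andrade 1,039.55 → $1,040.
Totals: Haddad $210 + $1,120 = $1,330; Dube $210 + $80 = $290; Marchetti $210 + $990 = $1,200; Becker $210 + $1,090 = $1,300; Andrade $210 + $1,040 = $1,250.

Haddad: $1,330; Dube: $290; Marchetti: $1,200; Becker: $1,300; Andrade: $1,250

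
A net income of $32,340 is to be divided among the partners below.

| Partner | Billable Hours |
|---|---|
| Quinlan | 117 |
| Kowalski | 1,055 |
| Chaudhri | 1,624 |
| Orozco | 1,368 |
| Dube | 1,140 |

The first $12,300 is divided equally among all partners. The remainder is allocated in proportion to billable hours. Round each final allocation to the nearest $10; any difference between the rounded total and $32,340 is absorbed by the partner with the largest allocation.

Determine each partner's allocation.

Equal tier: $12,300 ÷ 5 = $2,460 apiece.
Remainder $20,040 by billable hours (total 5,304): Quinlan 442.06 → $440; Kowalski 3,986.09 → $3,990; Chaudhri 6,135.93 → $6,140; Orozco 5,168.69 → $5,170; Dube 4,307.24 → $4,310.
Rounding difference −$10 on remainder applied to Chaudhri.
Totals: Quinlan $2,460 + $440 = $2,900; Kowalski $2,460 + $3,990 = $6,450; Chaudhri $2,460 + $6,130 = $8,590; Orozco $2,460 + $5,170 = $7,630; Dube $2,460 + $4,310 = $6,770.

Quinlan: $2,900 · Kowalski: $6,450 · Chaudhri: $8,590 · Orozco: $7,630 · Dube: $6,770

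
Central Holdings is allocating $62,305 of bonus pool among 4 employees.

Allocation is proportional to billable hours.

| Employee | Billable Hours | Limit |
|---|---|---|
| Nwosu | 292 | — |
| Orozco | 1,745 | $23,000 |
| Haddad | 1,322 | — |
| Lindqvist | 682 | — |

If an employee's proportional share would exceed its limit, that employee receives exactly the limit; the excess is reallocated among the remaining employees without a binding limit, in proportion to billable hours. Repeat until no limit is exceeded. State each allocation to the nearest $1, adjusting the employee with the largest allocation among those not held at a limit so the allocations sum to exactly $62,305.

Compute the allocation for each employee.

Nwosu: $4,999 | Orozco: $23,000 | Haddad: $22,631 | Lindqvist: $11,675

Billable hours total: 4,041.
Proportional shares (ignoring caps): Nwosu 4,502.12; Orozco 26,904.78; Haddad 20,382.88; Lindqvist 10,515.22.
Held at cap: Orozco ($23,000); balance $39,305 reallocated over remaining billable hours 2,296.
Redistributed shares: Nwosu 4,998.72 → $4,999; Haddad 22,631.19 → $22,631; Lindqvist 11,675.09 → $11,675.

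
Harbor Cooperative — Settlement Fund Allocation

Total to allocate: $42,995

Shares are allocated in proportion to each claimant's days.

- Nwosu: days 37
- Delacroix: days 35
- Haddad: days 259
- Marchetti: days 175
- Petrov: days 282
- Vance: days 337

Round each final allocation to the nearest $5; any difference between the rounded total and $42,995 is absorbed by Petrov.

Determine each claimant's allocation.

Total days = 1,125.
Raw shares: Nwosu 37/1,125 × $42,995 = 1,414.06; Delacroix 35/1,125 × $42,995 = 1,337.62; Haddad 259/1,125 × $42,995 = 9,898.40; Marchetti 175/1,125 × $42,995 = 6,688.11; Petrov 282/1,125 × $42,995 = 10,777.41; Vance 337/1,125 × $42,995 = 12,879.39.
After rounding ($5): Nwosu $1,415; Delacroix $1,340; Haddad $9,900; Marchetti $6,690; Petrov $10,775; Vance $12,880. Sum = $43,000.
Difference $42,995 − $43,000 = −$5 applied to Petrov: Petrov becomes $10,770.

Nwosu: $1,415; Delacroix: $1,340; Haddad: $9,900; Marchetti: $6,690; Petrov: $10,770; Vance: $12,880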